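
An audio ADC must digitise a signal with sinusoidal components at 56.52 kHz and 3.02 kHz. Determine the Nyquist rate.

113.04 kHz

Highest-frequency component: 56.52 kHz.
Nyquist rate = 2 × 56.52 kHz = 113.04 kHz.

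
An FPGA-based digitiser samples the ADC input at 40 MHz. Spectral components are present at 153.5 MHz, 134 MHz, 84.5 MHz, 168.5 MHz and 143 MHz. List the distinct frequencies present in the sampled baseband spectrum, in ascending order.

4.5 MHz, 6.5 MHz, 8.5 MHz, 14 MHz, 17 MHz

fs/2 = 20 MHz.
153.5 MHz mod fs = 33.5 MHz.
33.5 MHz > fs/2 = 20 MHz, folds to fs − 33.5 MHz = 6.5 MHz.
134 MHz mod fs = 14 MHz.
14 MHz ≤ fs/2 = 20 MHz, appears at 14 MHz.
84.5 MHz mod fs = 4.5 MHz.
4.5 MHz ≤ fs/2 = 20 MHz, appears at 4.5 MHz.
168.5 MHz mod fs = 8.5 MHz.
8.5 MHz ≤ fs/2 = 20 MHz, appears at 8.5 MHz.
143 MHz mod fs = 23 MHz.
23 MHz > fs/2 = 20 MHz, folds to fs − 23 MHz = 17 MHz.
Distinct values: {4.5 MHz, 6.5 MHz, 8.5 MHz, 14 MHz, 17 MHz}.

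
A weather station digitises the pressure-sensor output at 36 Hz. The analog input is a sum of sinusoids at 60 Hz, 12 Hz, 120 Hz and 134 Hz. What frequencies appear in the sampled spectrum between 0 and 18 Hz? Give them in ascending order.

10 Hz, 12 Hz

fs/2 = 18 Hz.
60 Hz mod fs = 24 Hz.
24 Hz > fs/2 = 18 Hz, folds to fs − 24 Hz = 12 Hz.
12 Hz ≤ fs/2 = 18 Hz, passes unchanged.
120 Hz mod fs = 12 Hz.
12 Hz ≤ fs/2 = 18 Hz, appears at 12 Hz.
134 Hz mod fs = 26 Hz.
26 Hz > fs/2 = 18 Hz, folds to fs − 26 Hz = 10 Hz.
Distinct values: {10 Hz, 12 Hz}.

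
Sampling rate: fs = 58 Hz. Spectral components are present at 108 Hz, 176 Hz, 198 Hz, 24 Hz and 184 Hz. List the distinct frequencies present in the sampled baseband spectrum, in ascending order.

fs/2 = 29 Hz.
108 Hz mod fs = 50 Hz.
50 Hz > fs/2 = 29 Hz, folds to fs − 50 Hz = 8 Hz.
176 Hz mod fs = 2 Hz.
2 Hz ≤ fs/2 = 29 Hz, appears at 2 Hz.
198 Hz mod fs = 24 Hz.
24 Hz ≤ fs/2 = 29 Hz, appears at 24 Hz.
24 Hz ≤ fs/2 = 29 Hz, passes unchanged.
184 Hz mod fs = 10 Hz.
10 Hz ≤ fs/2 = 29 Hz, appears at 10 Hz.
Distinct values: {2 Hz, 8 Hz, 10 Hz, 24 Hz}.

2 Hz, 8 Hz, 10 Hz, 24 Hz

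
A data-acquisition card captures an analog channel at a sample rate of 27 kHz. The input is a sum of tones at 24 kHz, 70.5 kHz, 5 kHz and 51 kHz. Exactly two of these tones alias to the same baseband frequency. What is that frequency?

fs/2 = 13.5 kHz.
24 kHz > fs/2 = 13.5 kHz, folds to fs − 24 kHz = 3 kHz.
70.5 kHz mod fs = 16.5 kHz.
16.5 kHz > fs/2 = 13.5 kHz, folds to fs − 16.5 kHz = 10.5 kHz.
5 kHz ≤ fs/2 = 13.5 kHz, passes unchanged.
51 kHz mod fs = 24 kHz.
24 kHz > fs/2 = 13.5 kHz, folds to fs − 24 kHz = 3 kHz.
24 kHz and 51 kHz both map to 3 kHz.

3 kHz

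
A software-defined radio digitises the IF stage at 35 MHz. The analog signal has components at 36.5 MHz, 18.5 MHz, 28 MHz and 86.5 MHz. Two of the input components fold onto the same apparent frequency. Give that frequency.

16.5 MHz

fs/2 = 17.5 MHz.
36.5 MHz mod fs = 1.5 MHz.
1.5 MHz ≤ fs/2 = 17.5 MHz, appears at 1.5 MHz.
18.5 MHz > fs/2 = 17.5 MHz, folds to fs − 18.5 MHz = 16.5 MHz.
28 MHz > fs/2 = 17.5 MHz, folds to fs − 28 MHz = 7 MHz.
86.5 MHz mod fs = 16.5 MHz.
16.5 MHz ≤ fs/2 = 17.5 MHz, appears at 16.5 MHz.
18.5 MHz and 86.5 MHz both map to 16.5 MHz.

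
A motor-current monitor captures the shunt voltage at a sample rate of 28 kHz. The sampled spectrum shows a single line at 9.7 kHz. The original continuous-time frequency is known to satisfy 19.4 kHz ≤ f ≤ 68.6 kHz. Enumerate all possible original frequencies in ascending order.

37.7 kHz, 46.3 kHz, 65.7 kHz

Frequencies that alias to 9.7 kHz are k·fs ± 9.7 kHz for integer k ≥ 0.
k=0: 9.7 kHz.
k=1: 18.3 kHz, 37.7 kHz.
k=2: 46.3 kHz, 65.7 kHz.
k=3: 74.3 kHz, 93.7 kHz.
Within [19.4 kHz, 68.6 kHz]: 37.7 kHz, 46.3 kHz, 65.7 kHz.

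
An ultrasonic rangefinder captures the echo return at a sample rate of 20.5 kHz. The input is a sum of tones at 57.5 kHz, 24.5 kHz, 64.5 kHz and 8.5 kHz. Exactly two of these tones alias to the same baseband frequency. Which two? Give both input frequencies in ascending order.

fs/2 = 10.25 kHz.
57.5 kHz mod fs = 16.5 kHz.
16.5 kHz > fs/2 = 10.25 kHz, folds to fs − 16.5 kHz = 4 kHz.
24.5 kHz mod fs = 4 kHz.
4 kHz ≤ fs/2 = 10.25 kHz, appears at 4 kHz.
64.5 kHz mod fs = 3 kHz.
3 kHz ≤ fs/2 = 10.25 kHz, appears at 3 kHz.
8.5 kHz ≤ fs/2 = 10.25 kHz, passes unchanged.
24.5 kHz and 57.5 kHz both map to 4 kHz.

24.5 kHz, 57.5 kHz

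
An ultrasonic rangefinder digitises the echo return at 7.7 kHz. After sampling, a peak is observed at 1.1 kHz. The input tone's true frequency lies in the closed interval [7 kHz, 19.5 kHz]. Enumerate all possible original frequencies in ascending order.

8.8 kHz, 14.3 kHz, 16.5 kHz

Frequencies that alias to 1.1 kHz are k·fs ± 1.1 kHz for integer k ≥ 0.
k=0: 1.1 kHz.
k=1: 6.6 kHz, 8.8 kHz.
k=2: 14.3 kHz, 16.5 kHz.
k=3: 22 kHz, 24.2 kHz.
Within [7 kHz, 19.5 kHz]: 8.8 kHz, 14.3 kHz, 16.5 kHz.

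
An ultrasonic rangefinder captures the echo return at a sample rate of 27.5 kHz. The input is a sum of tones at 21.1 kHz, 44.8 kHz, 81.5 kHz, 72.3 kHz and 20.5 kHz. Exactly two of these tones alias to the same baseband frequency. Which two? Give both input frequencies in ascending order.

fs/2 = 13.75 kHz.
21.1 kHz > fs/2 = 13.75 kHz, folds to fs − 21.1 kHz = 6.4 kHz.
44.8 kHz mod fs = 17.3 kHz.
17.3 kHz > fs/2 = 13.75 kHz, folds to fs − 17.3 kHz = 10.2 kHz.
81.5 kHz mod fs = 26.5 kHz.
26.5 kHz > fs/2 = 13.75 kHz, folds to fs − 26.5 kHz = 1 kHz.
72.3 kHz mod fs = 17.3 kHz.
17.3 kHz > fs/2 = 13.75 kHz, folds to fs − 17.3 kHz = 10.2 kHz.
20.5 kHz > fs/2 = 13.75 kHz, folds to fs − 20.5 kHz = 7 kHz.
44.8 kHz and 72.3 kHz both map to 10.2 kHz.

44.8 kHz, 72.3 kHz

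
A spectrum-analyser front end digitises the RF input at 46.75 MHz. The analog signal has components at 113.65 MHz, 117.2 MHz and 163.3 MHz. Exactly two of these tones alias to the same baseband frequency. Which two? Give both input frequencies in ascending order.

117.2 MHz, 163.3 MHz

fs/2 = 23.375 MHz.
113.65 MHz mod fs = 20.15 MHz.
20.15 MHz ≤ fs/2 = 23.375 MHz, appears at 20.15 MHz.
117.2 MHz mod fs = 23.7 MHz.
23.7 MHz > fs/2 = 23.375 MHz, folds to fs − 23.7 MHz = 23.05 MHz.
163.3 MHz mod fs = 23.05 MHz.
23.05 MHz ≤ fs/2 = 23.375 MHz, appears at 23.05 MHz.
117.2 MHz and 163.3 MHz both map to 23.05 MHz.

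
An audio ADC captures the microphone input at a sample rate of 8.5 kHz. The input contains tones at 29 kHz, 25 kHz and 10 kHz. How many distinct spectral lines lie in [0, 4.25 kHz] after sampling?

fs/2 = 4.25 kHz.
29 kHz mod fs = 3.5 kHz.
3.5 kHz ≤ fs/2 = 4.25 kHz, appears at 3.5 kHz.
25 kHz mod fs = 8 kHz.
8 kHz > fs/2 = 4.25 kHz, folds to fs − 8 kHz = 0.5 kHz.
10 kHz mod fs = 1.5 kHz.
1.5 kHz ≤ fs/2 = 4.25 kHz, appears at 1.5 kHz.
Distinct values: {0.5 kHz, 1.5 kHz, 3.5 kHz} → 3.

3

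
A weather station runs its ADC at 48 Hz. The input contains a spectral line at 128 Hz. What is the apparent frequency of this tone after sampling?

16 Hz

128 Hz mod fs = 32 Hz.
32 Hz > fs/2 = 24 Hz, folds to fs − 32 Hz = 16 Hz.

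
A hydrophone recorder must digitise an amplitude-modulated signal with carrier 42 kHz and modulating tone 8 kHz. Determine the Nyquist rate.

100 kHz

AM sidebands sit at fc ± fm = 34 kHz and 50 kHz.
Highest-frequency component: 50 kHz.
Nyquist rate = 2 × 50 kHz = 100 kHz.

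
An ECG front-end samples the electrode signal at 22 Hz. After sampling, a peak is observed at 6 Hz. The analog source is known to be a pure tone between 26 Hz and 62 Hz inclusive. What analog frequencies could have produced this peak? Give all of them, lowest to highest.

Frequencies that alias to 6 Hz are k·fs ± 6 Hz for integer k ≥ 0.
k=0: 6 Hz.
k=1: 16 Hz, 28 Hz.
k=2: 38 Hz, 50 Hz.
k=3: 60 Hz, 72 Hz.
k=4: 82 Hz, 94 Hz.
Within [26 Hz, 62 Hz]: 28 Hz, 38 Hz, 50 Hz, 60 Hz.

28 Hz, 38 Hz, 50 Hz, 60 Hz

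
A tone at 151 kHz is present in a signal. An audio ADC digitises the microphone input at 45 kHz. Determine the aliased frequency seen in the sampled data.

16 kHz

151 kHz mod fs = 16 kHz.
16 kHz ≤ fs/2 = 22.5 kHz, appears at 16 kHz.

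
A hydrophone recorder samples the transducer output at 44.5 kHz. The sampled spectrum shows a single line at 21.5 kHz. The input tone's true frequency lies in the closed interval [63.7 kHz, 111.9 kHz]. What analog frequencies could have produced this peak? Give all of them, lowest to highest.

Frequencies that alias to 21.5 kHz are k·fs ± 21.5 kHz for integer k ≥ 0.
k=0: 21.5 kHz.
k=1: 23 kHz, 66 kHz.
k=2: 67.5 kHz, 110.5 kHz.
k=3: 112 kHz, 155 kHz.
Within [63.7 kHz, 111.9 kHz]: 66 kHz, 67.5 kHz, 110.5 kHz.

66 kHz, 67.5 kHz, 110.5 kHz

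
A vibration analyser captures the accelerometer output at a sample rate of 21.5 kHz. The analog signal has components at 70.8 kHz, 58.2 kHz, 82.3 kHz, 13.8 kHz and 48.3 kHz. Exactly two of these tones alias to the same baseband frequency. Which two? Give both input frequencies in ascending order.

58.2 kHz, 70.8 kHz

fs/2 = 10.75 kHz.
70.8 kHz mod fs = 6.3 kHz.
6.3 kHz ≤ fs/2 = 10.75 kHz, appears at 6.3 kHz.
58.2 kHz mod fs = 15.2 kHz.
15.2 kHz > fs/2 = 10.75 kHz, folds to fs − 15.2 kHz = 6.3 kHz.
82.3 kHz mod fs = 17.8 kHz.
17.8 kHz > fs/2 = 10.75 kHz, folds to fs − 17.8 kHz = 3.7 kHz.
13.8 kHz > fs/2 = 10.75 kHz, folds to fs − 13.8 kHz = 7.7 kHz.
48.3 kHz mod fs = 5.3 kHz.
5.3 kHz ≤ fs/2 = 10.75 kHz, appears at 5.3 kHz.
58.2 kHz and 70.8 kHz both map to 6.3 kHz.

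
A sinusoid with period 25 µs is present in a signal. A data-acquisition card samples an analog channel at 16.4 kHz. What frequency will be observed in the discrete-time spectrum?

T = 25 µs → f = 1/T = 40 kHz.
40 kHz mod fs = 7.2 kHz.
7.2 kHz ≤ fs/2 = 8.2 kHz, appears at 7.2 kHz.

7.2 kHz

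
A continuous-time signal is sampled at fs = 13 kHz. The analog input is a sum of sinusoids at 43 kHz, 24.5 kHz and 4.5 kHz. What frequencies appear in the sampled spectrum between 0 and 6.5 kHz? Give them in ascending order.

1.5 kHz, 4 kHz, 4.5 kHz

fs/2 = 6.5 kHz.
43 kHz mod fs = 4 kHz.
4 kHz ≤ fs/2 = 6.5 kHz, appears at 4 kHz.
24.5 kHz mod fs = 11.5 kHz.
11.5 kHz > fs/2 = 6.5 kHz, folds to fs − 11.5 kHz = 1.5 kHz.
4.5 kHz ≤ fs/2 = 6.5 kHz, passes unchanged.
Distinct values: {1.5 kHz, 4 kHz, 4.5 kHz}.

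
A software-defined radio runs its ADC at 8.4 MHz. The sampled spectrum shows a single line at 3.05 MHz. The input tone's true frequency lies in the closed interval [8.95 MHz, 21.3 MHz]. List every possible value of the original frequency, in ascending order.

Frequencies that alias to 3.05 MHz are k·fs ± 3.05 MHz for integer k ≥ 0.
k=0: 3.05 MHz.
k=1: 5.35 MHz, 11.45 MHz.
k=2: 13.75 MHz, 19.85 MHz.
k=3: 22.15 MHz, 28.25 MHz.
Within [8.95 MHz, 21.3 MHz]: 11.45 MHz, 13.75 MHz, 19.85 MHz.

11.45 MHz, 13.75 MHz, 19.85 MHz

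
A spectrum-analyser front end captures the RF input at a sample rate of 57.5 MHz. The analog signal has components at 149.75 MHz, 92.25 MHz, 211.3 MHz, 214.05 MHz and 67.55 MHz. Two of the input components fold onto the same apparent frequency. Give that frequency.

22.75 MHz

fs/2 = 28.75 MHz.
149.75 MHz mod fs = 34.75 MHz.
34.75 MHz > fs/2 = 28.75 MHz, folds to fs − 34.75 MHz = 22.75 MHz.
92.25 MHz mod fs = 34.75 MHz.
34.75 MHz > fs/2 = 28.75 MHz, folds to fs − 34.75 MHz = 22.75 MHz.
211.3 MHz mod fs = 38.8 MHz.
38.8 MHz > fs/2 = 28.75 MHz, folds to fs − 38.8 MHz = 18.7 MHz.
214.05 MHz mod fs = 41.55 MHz.
41.55 MHz > fs/2 = 28.75 MHz, folds to fs − 41.55 MHz = 15.95 MHz.
67.55 MHz mod fs = 10.05 MHz.
10.05 MHz ≤ fs/2 = 28.75 MHz, appears at 10.05 MHz.
92.25 MHz and 149.75 MHz both map to 22.75 MHz.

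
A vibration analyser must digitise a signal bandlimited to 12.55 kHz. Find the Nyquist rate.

25.1 kHz

Nyquist rate = 2 × 12.55 kHz = 25.1 kHz.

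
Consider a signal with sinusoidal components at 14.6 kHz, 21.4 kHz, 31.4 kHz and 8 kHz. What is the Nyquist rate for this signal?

62.8 kHz

Highest-frequency component: 31.4 kHz.
Nyquist rate = 2 × 31.4 kHz = 62.8 kHz.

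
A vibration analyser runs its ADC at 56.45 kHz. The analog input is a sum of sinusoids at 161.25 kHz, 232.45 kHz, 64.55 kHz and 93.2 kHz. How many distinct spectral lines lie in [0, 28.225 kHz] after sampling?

fs/2 = 28.225 kHz.
161.25 kHz mod fs = 48.35 kHz.
48.35 kHz > fs/2 = 28.225 kHz, folds to fs − 48.35 kHz = 8.1 kHz.
232.45 kHz mod fs = 6.65 kHz.
6.65 kHz ≤ fs/2 = 28.225 kHz, appears at 6.65 kHz.
64.55 kHz mod fs = 8.1 kHz.
8.1 kHz ≤ fs/2 = 28.225 kHz, appears at 8.1 kHz.
93.2 kHz mod fs = 36.75 kHz.
36.75 kHz > fs/2 = 28.225 kHz, folds to fs − 36.75 kHz = 19.7 kHz.
Distinct values: {6.65 kHz, 8.1 kHz, 19.7 kHz} → 3.

3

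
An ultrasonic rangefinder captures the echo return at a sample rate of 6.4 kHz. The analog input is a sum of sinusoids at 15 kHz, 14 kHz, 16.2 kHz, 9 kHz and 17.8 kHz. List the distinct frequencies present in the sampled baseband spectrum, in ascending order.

fs/2 = 3.2 kHz.
15 kHz mod fs = 2.2 kHz.
2.2 kHz ≤ fs/2 = 3.2 kHz, appears at 2.2 kHz.
14 kHz mod fs = 1.2 kHz.
1.2 kHz ≤ fs/2 = 3.2 kHz, appears at 1.2 kHz.
16.2 kHz mod fs = 3.4 kHz.
3.4 kHz > fs/2 = 3.2 kHz, folds to fs − 3.4 kHz = 3 kHz.
9 kHz mod fs = 2.6 kHz.
2.6 kHz ≤ fs/2 = 3.2 kHz, appears at 2.6 kHz.
17.8 kHz mod fs = 5 kHz.
5 kHz > fs/2 = 3.2 kHz, folds to fs − 5 kHz = 1.4 kHz.
Distinct values: {1.2 kHz, 1.4 kHz, 2.2 kHz, 2.6 kHz, 3 kHz}.

1.2 kHz, 1.4 kHz, 2.2 kHz, 2.6 kHz, 3 kHz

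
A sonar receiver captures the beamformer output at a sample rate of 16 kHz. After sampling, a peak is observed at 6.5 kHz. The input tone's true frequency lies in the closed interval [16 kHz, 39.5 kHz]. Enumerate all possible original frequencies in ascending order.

Frequencies that alias to 6.5 kHz are k·fs ± 6.5 kHz for integer k ≥ 0.
k=0: 6.5 kHz.
k=1: 9.5 kHz, 22.5 kHz.
k=2: 25.5 kHz, 38.5 kHz.
k=3: 41.5 kHz, 54.5 kHz.
Within [16 kHz, 39.5 kHz]: 22.5 kHz, 25.5 kHz, 38.5 kHz.

22.5 kHz, 25.5 kHz, 38.5 kHz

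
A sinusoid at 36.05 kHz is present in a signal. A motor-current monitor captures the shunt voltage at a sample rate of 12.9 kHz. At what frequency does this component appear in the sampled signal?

36.05 kHz mod fs = 10.25 kHz.
10.25 kHz > fs/2 = 6.45 kHz, folds to fs − 10.25 kHz = 2.65 kHz.

2.65 kHz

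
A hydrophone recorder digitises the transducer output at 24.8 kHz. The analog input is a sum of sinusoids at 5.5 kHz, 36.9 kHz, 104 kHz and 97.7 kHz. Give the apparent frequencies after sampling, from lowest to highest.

1.5 kHz, 4.8 kHz, 5.5 kHz, 12.1 kHz

fs/2 = 12.4 kHz.
5.5 kHz ≤ fs/2 = 12.4 kHz, passes unchanged.
36.9 kHz mod fs = 12.1 kHz.
12.1 kHz ≤ fs/2 = 12.4 kHz, appears at 12.1 kHz.
104 kHz mod fs = 4.8 kHz.
4.8 kHz ≤ fs/2 = 12.4 kHz, appears at 4.8 kHz.
97.7 kHz mod fs = 23.3 kHz.
23.3 kHz > fs/2 = 12.4 kHz, folds to fs − 23.3 kHz = 1.5 kHz.
Distinct values: {1.5 kHz, 4.8 kHz, 5.5 kHz, 12.1 kHz}.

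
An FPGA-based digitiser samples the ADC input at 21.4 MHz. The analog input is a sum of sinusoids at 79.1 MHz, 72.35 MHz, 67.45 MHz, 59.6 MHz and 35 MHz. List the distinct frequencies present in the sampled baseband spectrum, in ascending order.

3.25 MHz, 4.6 MHz, 6.5 MHz, 7.8 MHz, 8.15 MHz

fs/2 = 10.7 MHz.
79.1 MHz mod fs = 14.9 MHz.
14.9 MHz > fs/2 = 10.7 MHz, folds to fs − 14.9 MHz = 6.5 MHz.
72.35 MHz mod fs = 8.15 MHz.
8.15 MHz ≤ fs/2 = 10.7 MHz, appears at 8.15 MHz.
67.45 MHz mod fs = 3.25 MHz.
3.25 MHz ≤ fs/2 = 10.7 MHz, appears at 3.25 MHz.
59.6 MHz mod fs = 16.8 MHz.
16.8 MHz > fs/2 = 10.7 MHz, folds to fs − 16.8 MHz = 4.6 MHz.
35 MHz mod fs = 13.6 MHz.
13.6 MHz > fs/2 = 10.7 MHz, folds to fs − 13.6 MHz = 7.8 MHz.
Distinct values: {3.25 MHz, 4.6 MHz, 6.5 MHz, 7.8 MHz, 8.15 MHz}.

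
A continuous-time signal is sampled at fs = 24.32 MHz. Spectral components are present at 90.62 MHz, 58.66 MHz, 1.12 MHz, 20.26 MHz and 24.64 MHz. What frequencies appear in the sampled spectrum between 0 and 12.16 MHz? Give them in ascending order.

fs/2 = 12.16 MHz.
90.62 MHz mod fs = 17.66 MHz.
17.66 MHz > fs/2 = 12.16 MHz, folds to fs − 17.66 MHz = 6.66 MHz.
58.66 MHz mod fs = 10.02 MHz.
10.02 MHz ≤ fs/2 = 12.16 MHz, appears at 10.02 MHz.
1.12 MHz ≤ fs/2 = 12.16 MHz, passes unchanged.
20.26 MHz > fs/2 = 12.16 MHz, folds to fs − 20.26 MHz = 4.06 MHz.
24.64 MHz mod fs = 0.32 MHz.
0.32 MHz ≤ fs/2 = 12.16 MHz, appears at 0.32 MHz.
Distinct values: {0.32 MHz, 1.12 MHz, 4.06 MHz, 6.66 MHz, 10.02 MHz}.

0.32 MHz, 1.12 MHz, 4.06 MHz, 6.66 MHz, 10.02 MHz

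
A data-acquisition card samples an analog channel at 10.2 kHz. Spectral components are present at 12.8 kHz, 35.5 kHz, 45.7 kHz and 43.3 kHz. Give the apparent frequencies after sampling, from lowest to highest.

fs/2 = 5.1 kHz.
12.8 kHz mod fs = 2.6 kHz.
2.6 kHz ≤ fs/2 = 5.1 kHz, appears at 2.6 kHz.
35.5 kHz mod fs = 4.9 kHz.
4.9 kHz ≤ fs/2 = 5.1 kHz, appears at 4.9 kHz.
45.7 kHz mod fs = 4.9 kHz.
4.9 kHz ≤ fs/2 = 5.1 kHz, appears at 4.9 kHz.
43.3 kHz mod fs = 2.5 kHz.
2.5 kHz ≤ fs/2 = 5.1 kHz, appears at 2.5 kHz.
Distinct values: {2.5 kHz, 2.6 kHz, 4.9 kHz}.

2.5 kHz, 2.6 kHz, 4.9 kHz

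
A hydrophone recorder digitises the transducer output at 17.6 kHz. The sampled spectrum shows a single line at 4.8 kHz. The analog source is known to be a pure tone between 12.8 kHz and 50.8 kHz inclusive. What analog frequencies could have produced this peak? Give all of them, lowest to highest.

12.8 kHz, 22.4 kHz, 30.4 kHz, 40 kHz, 48 kHz

Frequencies that alias to 4.8 kHz are k·fs ± 4.8 kHz for integer k ≥ 0.
k=0: 4.8 kHz.
k=1: 12.8 kHz, 22.4 kHz.
k=2: 30.4 kHz, 40 kHz.
k=3: 48 kHz, 57.6 kHz.
k=4: 65.6 kHz, 75.2 kHz.
Within [12.8 kHz, 50.8 kHz]: 12.8 kHz, 22.4 kHz, 30.4 kHz, 40 kHz, 48 kHz.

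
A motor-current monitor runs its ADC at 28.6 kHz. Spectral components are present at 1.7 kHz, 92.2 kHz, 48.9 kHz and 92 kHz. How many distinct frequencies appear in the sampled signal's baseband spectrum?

fs/2 = 14.3 kHz.
1.7 kHz ≤ fs/2 = 14.3 kHz, passes unchanged.
92.2 kHz mod fs = 6.4 kHz.
6.4 kHz ≤ fs/2 = 14.3 kHz, appears at 6.4 kHz.
48.9 kHz mod fs = 20.3 kHz.
20.3 kHz > fs/2 = 14.3 kHz, folds to fs − 20.3 kHz = 8.3 kHz.
92 kHz mod fs = 6.2 kHz.
6.2 kHz ≤ fs/2 = 14.3 kHz, appears at 6.2 kHz.
Distinct values: {1.7 kHz, 6.2 kHz, 6.4 kHz, 8.3 kHz} → 4.

4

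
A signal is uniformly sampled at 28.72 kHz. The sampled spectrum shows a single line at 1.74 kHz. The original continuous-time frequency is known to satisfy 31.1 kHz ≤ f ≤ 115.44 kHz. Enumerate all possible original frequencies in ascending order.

Frequencies that alias to 1.74 kHz are k·fs ± 1.74 kHz for integer k ≥ 0.
k=0: 1.74 kHz.
k=1: 26.98 kHz, 30.46 kHz.
k=2: 55.7 kHz, 59.18 kHz.
k=3: 84.42 kHz, 87.9 kHz.
k=4: 113.14 kHz, 116.62 kHz.
k=5: 141.86 kHz, 145.34 kHz.
Within [31.1 kHz, 115.44 kHz]: 55.7 kHz, 59.18 kHz, 84.42 kHz, 87.9 kHz, 113.14 kHz.

55.7 kHz, 59.18 kHz, 84.42 kHz, 87.9 kHz, 113.14 kHz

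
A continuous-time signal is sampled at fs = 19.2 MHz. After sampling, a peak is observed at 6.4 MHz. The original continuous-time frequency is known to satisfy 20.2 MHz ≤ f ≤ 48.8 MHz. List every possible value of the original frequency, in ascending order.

Frequencies that alias to 6.4 MHz are k·fs ± 6.4 MHz for integer k ≥ 0.
k=0: 6.4 MHz.
k=1: 12.8 MHz, 25.6 MHz.
k=2: 32 MHz, 44.8 MHz.
k=3: 51.2 MHz, 64 MHz.
Within [20.2 MHz, 48.8 MHz]: 25.6 MHz, 32 MHz, 44.8 MHz.

25.6 MHz, 32 MHz, 44.8 MHz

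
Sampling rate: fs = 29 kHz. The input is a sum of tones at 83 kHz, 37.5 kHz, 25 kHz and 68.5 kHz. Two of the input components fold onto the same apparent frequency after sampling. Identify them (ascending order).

25 kHz, 83 kHz

fs/2 = 14.5 kHz.
83 kHz mod fs = 25 kHz.
25 kHz > fs/2 = 14.5 kHz, folds to fs − 25 kHz = 4 kHz.
37.5 kHz mod fs = 8.5 kHz.
8.5 kHz ≤ fs/2 = 14.5 kHz, appears at 8.5 kHz.
25 kHz > fs/2 = 14.5 kHz, folds to fs − 25 kHz = 4 kHz.
68.5 kHz mod fs = 10.5 kHz.
10.5 kHz ≤ fs/2 = 14.5 kHz, appears at 10.5 kHz.
25 kHz and 83 kHz both map to 4 kHz.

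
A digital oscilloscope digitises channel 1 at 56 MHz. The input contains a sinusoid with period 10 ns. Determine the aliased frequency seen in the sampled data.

T = 10 ns → f = 1/T = 100 MHz.
100 MHz mod fs = 44 MHz.
44 MHz > fs/2 = 28 MHz, folds to fs − 44 MHz = 12 MHz.

12 MHz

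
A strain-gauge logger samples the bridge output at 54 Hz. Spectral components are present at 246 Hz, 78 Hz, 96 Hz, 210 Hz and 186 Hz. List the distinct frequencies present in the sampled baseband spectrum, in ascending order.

fs/2 = 27 Hz.
246 Hz mod fs = 30 Hz.
30 Hz > fs/2 = 27 Hz, folds to fs − 30 Hz = 24 Hz.
78 Hz mod fs = 24 Hz.
24 Hz ≤ fs/2 = 27 Hz, appears at 24 Hz.
96 Hz mod fs = 42 Hz.
42 Hz > fs/2 = 27 Hz, folds to fs − 42 Hz = 12 Hz.
210 Hz mod fs = 48 Hz.
48 Hz > fs/2 = 27 Hz, folds to fs − 48 Hz = 6 Hz.
186 Hz mod fs = 24 Hz.
24 Hz ≤ fs/2 = 27 Hz, appears at 24 Hz.
Distinct values: {6 Hz, 12 Hz, 24 Hz}.

6 Hz, 12 Hz, 24 Hz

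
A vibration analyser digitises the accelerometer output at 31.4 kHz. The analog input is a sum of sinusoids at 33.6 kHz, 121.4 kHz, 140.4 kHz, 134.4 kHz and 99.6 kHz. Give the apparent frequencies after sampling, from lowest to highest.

2.2 kHz, 4.2 kHz, 5.4 kHz, 8.8 kHz, 14.8 kHz

fs/2 = 15.7 kHz.
33.6 kHz mod fs = 2.2 kHz.
2.2 kHz ≤ fs/2 = 15.7 kHz, appears at 2.2 kHz.
121.4 kHz mod fs = 27.2 kHz.
27.2 kHz > fs/2 = 15.7 kHz, folds to fs − 27.2 kHz = 4.2 kHz.
140.4 kHz mod fs = 14.8 kHz.
14.8 kHz ≤ fs/2 = 15.7 kHz, appears at 14.8 kHz.
134.4 kHz mod fs = 8.8 kHz.
8.8 kHz ≤ fs/2 = 15.7 kHz, appears at 8.8 kHz.
99.6 kHz mod fs = 5.4 kHz.
5.4 kHz ≤ fs/2 = 15.7 kHz, appears at 5.4 kHz.
Distinct values: {2.2 kHz, 4.2 kHz, 5.4 kHz, 8.8 kHz, 14.8 kHz}.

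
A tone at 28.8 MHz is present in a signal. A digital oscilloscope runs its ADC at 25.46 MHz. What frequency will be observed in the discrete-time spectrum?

3.34 MHz

28.8 MHz mod fs = 3.34 MHz.
3.34 MHz ≤ fs/2 = 12.73 MHz, appears at 3.34 MHz.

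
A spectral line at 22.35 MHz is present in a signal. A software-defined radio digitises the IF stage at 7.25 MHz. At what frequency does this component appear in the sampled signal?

0.6 MHz

22.35 MHz mod fs = 0.6 MHz.
0.6 MHz ≤ fs/2 = 3.625 MHz, appears at 0.6 MHz.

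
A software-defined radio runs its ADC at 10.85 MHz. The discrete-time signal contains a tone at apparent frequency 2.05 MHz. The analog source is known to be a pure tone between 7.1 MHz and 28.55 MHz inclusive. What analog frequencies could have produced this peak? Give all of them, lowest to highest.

8.8 MHz, 12.9 MHz, 19.65 MHz, 23.75 MHz

Frequencies that alias to 2.05 MHz are k·fs ± 2.05 MHz for integer k ≥ 0.
k=0: 2.05 MHz.
k=1: 8.8 MHz, 12.9 MHz.
k=2: 19.65 MHz, 23.75 MHz.
k=3: 30.5 MHz, 34.6 MHz.
Within [7.1 MHz, 28.55 MHz]: 8.8 MHz, 12.9 MHz, 19.65 MHz, 23.75 MHz.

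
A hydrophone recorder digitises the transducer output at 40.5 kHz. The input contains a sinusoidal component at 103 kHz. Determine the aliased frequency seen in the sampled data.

103 kHz mod fs = 22 kHz.
22 kHz > fs/2 = 20.25 kHz, folds to fs − 22 kHz = 18.5 kHz.

18.5 kHz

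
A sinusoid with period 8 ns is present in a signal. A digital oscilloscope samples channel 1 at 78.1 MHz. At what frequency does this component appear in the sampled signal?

T = 8 ns → f = 1/T = 125 MHz.
125 MHz mod fs = 46.9 MHz.
46.9 MHz > fs/2 = 39.05 MHz, folds to fs − 46.9 MHz = 31.2 MHz.

31.2 MHz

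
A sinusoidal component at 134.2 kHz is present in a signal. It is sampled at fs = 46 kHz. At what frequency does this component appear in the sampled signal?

3.8 kHz

134.2 kHz mod fs = 42.2 kHz.
42.2 kHz > fs/2 = 23 kHz, folds to fs − 42.2 kHz = 3.8 kHz.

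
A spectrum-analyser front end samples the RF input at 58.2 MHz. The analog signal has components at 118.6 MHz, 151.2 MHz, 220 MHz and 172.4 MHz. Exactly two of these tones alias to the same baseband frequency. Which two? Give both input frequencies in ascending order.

118.6 MHz, 172.4 MHz

fs/2 = 29.1 MHz.
118.6 MHz mod fs = 2.2 MHz.
2.2 MHz ≤ fs/2 = 29.1 MHz, appears at 2.2 MHz.
151.2 MHz mod fs = 34.8 MHz.
34.8 MHz > fs/2 = 29.1 MHz, folds to fs − 34.8 MHz = 23.4 MHz.
220 MHz mod fs = 45.4 MHz.
45.4 MHz > fs/2 = 29.1 MHz, folds to fs − 45.4 MHz = 12.8 MHz.
172.4 MHz mod fs = 56 MHz.
56 MHz > fs/2 = 29.1 MHz, folds to fs − 56 MHz = 2.2 MHz.
118.6 MHz and 172.4 MHz both map to 2.2 MHz.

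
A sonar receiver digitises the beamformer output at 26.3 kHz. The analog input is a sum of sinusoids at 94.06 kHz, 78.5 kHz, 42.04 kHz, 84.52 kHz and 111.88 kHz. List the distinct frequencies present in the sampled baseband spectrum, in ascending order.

fs/2 = 13.15 kHz.
94.06 kHz mod fs = 15.16 kHz.
15.16 kHz > fs/2 = 13.15 kHz, folds to fs − 15.16 kHz = 11.14 kHz.
78.5 kHz mod fs = 25.9 kHz.
25.9 kHz > fs/2 = 13.15 kHz, folds to fs − 25.9 kHz = 0.4 kHz.
42.04 kHz mod fs = 15.74 kHz.
15.74 kHz > fs/2 = 13.15 kHz, folds to fs − 15.74 kHz = 10.56 kHz.
84.52 kHz mod fs = 5.62 kHz.
5.62 kHz ≤ fs/2 = 13.15 kHz, appears at 5.62 kHz.
111.88 kHz mod fs = 6.68 kHz.
6.68 kHz ≤ fs/2 = 13.15 kHz, appears at 6.68 kHz.
Distinct values: {0.4 kHz, 5.62 kHz, 6.68 kHz, 10.56 kHz, 11.14 kHz}.

0.4 kHz, 5.62 kHz, 6.68 kHz, 10.56 kHz, 11.14 kHz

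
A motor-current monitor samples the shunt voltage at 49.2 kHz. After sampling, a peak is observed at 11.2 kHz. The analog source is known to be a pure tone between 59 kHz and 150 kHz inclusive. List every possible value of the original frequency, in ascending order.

60.4 kHz, 87.2 kHz, 109.6 kHz, 136.4 kHz

Frequencies that alias to 11.2 kHz are k·fs ± 11.2 kHz for integer k ≥ 0.
k=0: 11.2 kHz.
k=1: 38 kHz, 60.4 kHz.
k=2: 87.2 kHz, 109.6 kHz.
k=3: 136.4 kHz, 158.8 kHz.
k=4: 185.6 kHz, 208 kHz.
Within [59 kHz, 150 kHz]: 60.4 kHz, 87.2 kHz, 109.6 kHz, 136.4 kHz.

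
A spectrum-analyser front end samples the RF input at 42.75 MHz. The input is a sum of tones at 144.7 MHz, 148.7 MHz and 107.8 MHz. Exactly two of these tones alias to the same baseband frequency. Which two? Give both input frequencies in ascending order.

fs/2 = 21.375 MHz.
144.7 MHz mod fs = 16.45 MHz.
16.45 MHz ≤ fs/2 = 21.375 MHz, appears at 16.45 MHz.
148.7 MHz mod fs = 20.45 MHz.
20.45 MHz ≤ fs/2 = 21.375 MHz, appears at 20.45 MHz.
107.8 MHz mod fs = 22.3 MHz.
22.3 MHz > fs/2 = 21.375 MHz, folds to fs − 22.3 MHz = 20.45 MHz.
107.8 MHz and 148.7 MHz both map to 20.45 MHz.

107.8 MHz, 148.7 MHz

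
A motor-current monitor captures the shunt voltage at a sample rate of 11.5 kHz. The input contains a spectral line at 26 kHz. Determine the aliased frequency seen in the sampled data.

26 kHz mod fs = 3 kHz.
3 kHz ≤ fs/2 = 5.75 kHz, appears at 3 kHz.

3 kHz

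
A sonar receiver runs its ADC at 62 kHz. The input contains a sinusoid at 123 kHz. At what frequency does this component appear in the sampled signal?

1 kHz

123 kHz mod fs = 61 kHz.
61 kHz > fs/2 = 31 kHz, folds to fs − 61 kHz = 1 kHz.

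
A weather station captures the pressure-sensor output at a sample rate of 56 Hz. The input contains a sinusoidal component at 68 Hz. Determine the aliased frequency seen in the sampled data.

12 Hz

68 Hz mod fs = 12 Hz.
12 Hz ≤ fs/2 = 28 Hz, appears at 12 Hz.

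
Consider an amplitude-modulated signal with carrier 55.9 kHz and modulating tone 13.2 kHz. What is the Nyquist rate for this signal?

AM sidebands sit at fc ± fm = 42.7 kHz and 69.1 kHz.
Highest-frequency component: 69.1 kHz.
Nyquist rate = 2 × 69.1 kHz = 138.2 kHz.

138.2 kHz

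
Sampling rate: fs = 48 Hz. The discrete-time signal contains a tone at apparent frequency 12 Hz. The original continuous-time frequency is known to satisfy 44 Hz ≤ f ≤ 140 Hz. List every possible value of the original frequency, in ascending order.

60 Hz, 84 Hz, 108 Hz, 132 Hz

Frequencies that alias to 12 Hz are k·fs ± 12 Hz for integer k ≥ 0.
k=0: 12 Hz.
k=1: 36 Hz, 60 Hz.
k=2: 84 Hz, 108 Hz.
k=3: 132 Hz, 156 Hz.
k=4: 180 Hz, 204 Hz.
Within [44 Hz, 140 Hz]: 60 Hz, 84 Hz, 108 Hz, 132 Hz.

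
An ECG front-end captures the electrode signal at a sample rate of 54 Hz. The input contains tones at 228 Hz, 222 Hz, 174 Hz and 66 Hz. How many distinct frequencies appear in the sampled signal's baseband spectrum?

fs/2 = 27 Hz.
228 Hz mod fs = 12 Hz.
12 Hz ≤ fs/2 = 27 Hz, appears at 12 Hz.
222 Hz mod fs = 6 Hz.
6 Hz ≤ fs/2 = 27 Hz, appears at 6 Hz.
174 Hz mod fs = 12 Hz.
12 Hz ≤ fs/2 = 27 Hz, appears at 12 Hz.
66 Hz mod fs = 12 Hz.
12 Hz ≤ fs/2 = 27 Hz, appears at 12 Hz.
Distinct values: {6 Hz, 12 Hz} → 2.

2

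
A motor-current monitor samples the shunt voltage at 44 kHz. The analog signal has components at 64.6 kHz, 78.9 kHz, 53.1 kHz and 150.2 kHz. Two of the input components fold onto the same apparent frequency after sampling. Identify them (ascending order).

fs/2 = 22 kHz.
64.6 kHz mod fs = 20.6 kHz.
20.6 kHz ≤ fs/2 = 22 kHz, appears at 20.6 kHz.
78.9 kHz mod fs = 34.9 kHz.
34.9 kHz > fs/2 = 22 kHz, folds to fs − 34.9 kHz = 9.1 kHz.
53.1 kHz mod fs = 9.1 kHz.
9.1 kHz ≤ fs/2 = 22 kHz, appears at 9.1 kHz.
150.2 kHz mod fs = 18.2 kHz.
18.2 kHz ≤ fs/2 = 22 kHz, appears at 18.2 kHz.
53.1 kHz and 78.9 kHz both map to 9.1 kHz.

53.1 kHz, 78.9 kHz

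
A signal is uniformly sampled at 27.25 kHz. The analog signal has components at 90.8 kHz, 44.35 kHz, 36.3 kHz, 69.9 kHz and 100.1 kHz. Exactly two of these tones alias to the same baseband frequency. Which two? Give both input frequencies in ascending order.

36.3 kHz, 90.8 kHz

fs/2 = 13.625 kHz.
90.8 kHz mod fs = 9.05 kHz.
9.05 kHz ≤ fs/2 = 13.625 kHz, appears at 9.05 kHz.
44.35 kHz mod fs = 17.1 kHz.
17.1 kHz > fs/2 = 13.625 kHz, folds to fs − 17.1 kHz = 10.15 kHz.
36.3 kHz mod fs = 9.05 kHz.
9.05 kHz ≤ fs/2 = 13.625 kHz, appears at 9.05 kHz.
69.9 kHz mod fs = 15.4 kHz.
15.4 kHz > fs/2 = 13.625 kHz, folds to fs − 15.4 kHz = 11.85 kHz.
100.1 kHz mod fs = 18.35 kHz.
18.35 kHz > fs/2 = 13.625 kHz, folds to fs − 18.35 kHz = 8.9 kHz.
36.3 kHz and 90.8 kHz both map to 9.05 kHz.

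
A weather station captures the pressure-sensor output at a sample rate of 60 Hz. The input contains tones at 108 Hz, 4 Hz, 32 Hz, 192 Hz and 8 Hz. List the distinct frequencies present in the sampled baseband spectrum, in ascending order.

fs/2 = 30 Hz.
108 Hz mod fs = 48 Hz.
48 Hz > fs/2 = 30 Hz, folds to fs − 48 Hz = 12 Hz.
4 Hz ≤ fs/2 = 30 Hz, passes unchanged.
32 Hz > fs/2 = 30 Hz, folds to fs − 32 Hz = 28 Hz.
192 Hz mod fs = 12 Hz.
12 Hz ≤ fs/2 = 30 Hz, appears at 12 Hz.
8 Hz ≤ fs/2 = 30 Hz, passes unchanged.
Distinct values: {4 Hz, 8 Hz, 12 Hz, 28 Hz}.

4 Hz, 8 Hz, 12 Hz, 28 Hz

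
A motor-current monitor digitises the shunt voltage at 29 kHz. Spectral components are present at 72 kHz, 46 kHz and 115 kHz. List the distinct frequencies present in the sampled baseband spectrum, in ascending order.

fs/2 = 14.5 kHz.
72 kHz mod fs = 14 kHz.
14 kHz ≤ fs/2 = 14.5 kHz, appears at 14 kHz.
46 kHz mod fs = 17 kHz.
17 kHz > fs/2 = 14.5 kHz, folds to fs − 17 kHz = 12 kHz.
115 kHz mod fs = 28 kHz.
28 kHz > fs/2 = 14.5 kHz, folds to fs − 28 kHz = 1 kHz.
Distinct values: {1 kHz, 12 kHz, 14 kHz}.

1 kHz, 12 kHz, 14 kHz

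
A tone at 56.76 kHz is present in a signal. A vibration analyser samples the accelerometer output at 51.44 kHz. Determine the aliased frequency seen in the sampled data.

56.76 kHz mod fs = 5.32 kHz.
5.32 kHz ≤ fs/2 = 25.72 kHz, appears at 5.32 kHz.

5.32 kHz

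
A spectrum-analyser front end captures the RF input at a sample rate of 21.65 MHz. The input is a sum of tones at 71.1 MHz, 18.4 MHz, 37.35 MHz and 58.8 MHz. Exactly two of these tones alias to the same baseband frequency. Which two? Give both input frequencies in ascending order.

58.8 MHz, 71.1 MHz

fs/2 = 10.825 MHz.
71.1 MHz mod fs = 6.15 MHz.
6.15 MHz ≤ fs/2 = 10.825 MHz, appears at 6.15 MHz.
18.4 MHz > fs/2 = 10.825 MHz, folds to fs − 18.4 MHz = 3.25 MHz.
37.35 MHz mod fs = 15.7 MHz.
15.7 MHz > fs/2 = 10.825 MHz, folds to fs − 15.7 MHz = 5.95 MHz.
58.8 MHz mod fs = 15.5 MHz.
15.5 MHz > fs/2 = 10.825 MHz, folds to fs − 15.5 MHz = 6.15 MHz.
58.8 MHz and 71.1 MHz both map to 6.15 MHz.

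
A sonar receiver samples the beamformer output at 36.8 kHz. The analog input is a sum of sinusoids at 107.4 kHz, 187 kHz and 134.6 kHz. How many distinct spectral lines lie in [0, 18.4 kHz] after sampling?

fs/2 = 18.4 kHz.
107.4 kHz mod fs = 33.8 kHz.
33.8 kHz > fs/2 = 18.4 kHz, folds to fs − 33.8 kHz = 3 kHz.
187 kHz mod fs = 3 kHz.
3 kHz ≤ fs/2 = 18.4 kHz, appears at 3 kHz.
134.6 kHz mod fs = 24.2 kHz.
24.2 kHz > fs/2 = 18.4 kHz, folds to fs − 24.2 kHz = 12.6 kHz.
Distinct values: {3 kHz, 12.6 kHz} → 2.

2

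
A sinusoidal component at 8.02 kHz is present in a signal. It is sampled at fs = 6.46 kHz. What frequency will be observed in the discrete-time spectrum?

1.56 kHz

8.02 kHz mod fs = 1.56 kHz.
1.56 kHz ≤ fs/2 = 3.23 kHz, appears at 1.56 kHz.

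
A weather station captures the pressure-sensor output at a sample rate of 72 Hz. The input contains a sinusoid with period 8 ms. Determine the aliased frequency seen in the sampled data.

19 Hz

T = 8 ms → f = 1/T = 125 Hz.
125 Hz mod fs = 53 Hz.
53 Hz > fs/2 = 36 Hz, folds to fs − 53 Hz = 19 Hz.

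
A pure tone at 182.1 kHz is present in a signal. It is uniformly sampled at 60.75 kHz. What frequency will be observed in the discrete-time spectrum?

0.15 kHz

182.1 kHz mod fs = 60.6 kHz.
60.6 kHz > fs/2 = 30.375 kHz, folds to fs − 60.6 kHz = 0.15 kHz.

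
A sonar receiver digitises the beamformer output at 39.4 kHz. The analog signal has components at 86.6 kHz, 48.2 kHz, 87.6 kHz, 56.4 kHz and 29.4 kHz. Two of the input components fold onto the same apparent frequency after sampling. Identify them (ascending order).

48.2 kHz, 87.6 kHz

fs/2 = 19.7 kHz.
86.6 kHz mod fs = 7.8 kHz.
7.8 kHz ≤ fs/2 = 19.7 kHz, appears at 7.8 kHz.
48.2 kHz mod fs = 8.8 kHz.
8.8 kHz ≤ fs/2 = 19.7 kHz, appears at 8.8 kHz.
87.6 kHz mod fs = 8.8 kHz.
8.8 kHz ≤ fs/2 = 19.7 kHz, appears at 8.8 kHz.
56.4 kHz mod fs = 17 kHz.
17 kHz ≤ fs/2 = 19.7 kHz, appears at 17 kHz.
29.4 kHz > fs/2 = 19.7 kHz, folds to fs − 29.4 kHz = 10 kHz.
48.2 kHz and 87.6 kHz both map to 8.8 kHz.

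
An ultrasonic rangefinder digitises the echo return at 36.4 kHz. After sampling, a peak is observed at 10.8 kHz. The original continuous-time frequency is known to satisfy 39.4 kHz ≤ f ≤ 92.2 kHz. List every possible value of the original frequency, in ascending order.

Frequencies that alias to 10.8 kHz are k·fs ± 10.8 kHz for integer k ≥ 0.
k=0: 10.8 kHz.
k=1: 25.6 kHz, 47.2 kHz.
k=2: 62 kHz, 83.6 kHz.
k=3: 98.4 kHz, 120 kHz.
Within [39.4 kHz, 92.2 kHz]: 47.2 kHz, 62 kHz, 83.6 kHz.

47.2 kHz, 62 kHz, 83.6 kHz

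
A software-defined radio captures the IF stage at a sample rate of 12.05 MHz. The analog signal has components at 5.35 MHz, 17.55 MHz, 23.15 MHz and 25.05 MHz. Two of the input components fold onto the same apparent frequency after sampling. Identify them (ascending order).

23.15 MHz, 25.05 MHz

fs/2 = 6.025 MHz.
5.35 MHz ≤ fs/2 = 6.025 MHz, passes unchanged.
17.55 MHz mod fs = 5.5 MHz.
5.5 MHz ≤ fs/2 = 6.025 MHz, appears at 5.5 MHz.
23.15 MHz mod fs = 11.1 MHz.
11.1 MHz > fs/2 = 6.025 MHz, folds to fs − 11.1 MHz = 0.95 MHz.
25.05 MHz mod fs = 0.95 MHz.
0.95 MHz ≤ fs/2 = 6.025 MHz, appears at 0.95 MHz.
23.15 MHz and 25.05 MHz both map to 0.95 MHz.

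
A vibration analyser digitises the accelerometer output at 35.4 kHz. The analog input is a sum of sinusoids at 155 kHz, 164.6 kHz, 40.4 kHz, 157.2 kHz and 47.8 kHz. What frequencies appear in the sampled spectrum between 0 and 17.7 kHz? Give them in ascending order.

fs/2 = 17.7 kHz.
155 kHz mod fs = 13.4 kHz.
13.4 kHz ≤ fs/2 = 17.7 kHz, appears at 13.4 kHz.
164.6 kHz mod fs = 23 kHz.
23 kHz > fs/2 = 17.7 kHz, folds to fs − 23 kHz = 12.4 kHz.
40.4 kHz mod fs = 5 kHz.
5 kHz ≤ fs/2 = 17.7 kHz, appears at 5 kHz.
157.2 kHz mod fs = 15.6 kHz.
15.6 kHz ≤ fs/2 = 17.7 kHz, appears at 15.6 kHz.
47.8 kHz mod fs = 12.4 kHz.
12.4 kHz ≤ fs/2 = 17.7 kHz, appears at 12.4 kHz.
Distinct values: {5 kHz, 12.4 kHz, 13.4 kHz, 15.6 kHz}.

5 kHz, 12.4 kHz, 13.4 kHz, 15.6 kHz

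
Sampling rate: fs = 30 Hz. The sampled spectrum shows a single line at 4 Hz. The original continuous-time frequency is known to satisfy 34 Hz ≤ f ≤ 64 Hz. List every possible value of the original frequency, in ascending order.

Frequencies that alias to 4 Hz are k·fs ± 4 Hz for integer k ≥ 0.
k=0: 4 Hz.
k=1: 26 Hz, 34 Hz.
k=2: 56 Hz, 64 Hz.
k=3: 86 Hz, 94 Hz.
Within [34 Hz, 64 Hz]: 34 Hz, 56 Hz, 64 Hz.

34 Hz, 56 Hz, 64 Hz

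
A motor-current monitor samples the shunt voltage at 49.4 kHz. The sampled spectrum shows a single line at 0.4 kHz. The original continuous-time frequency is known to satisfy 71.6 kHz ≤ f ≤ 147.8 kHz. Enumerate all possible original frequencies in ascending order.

Frequencies that alias to 0.4 kHz are k·fs ± 0.4 kHz for integer k ≥ 0.
k=0: 0.4 kHz.
k=1: 49 kHz, 49.8 kHz.
k=2: 98.4 kHz, 99.2 kHz.
k=3: 147.8 kHz, 148.6 kHz.
k=4: 197.2 kHz, 198 kHz.
Within [71.6 kHz, 147.8 kHz]: 98.4 kHz, 99.2 kHz, 147.8 kHz.

98.4 kHz, 99.2 kHz, 147.8 kHz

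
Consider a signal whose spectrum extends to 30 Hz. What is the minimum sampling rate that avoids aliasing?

60 Hz

Nyquist rate = 2 × 30 Hz = 60 Hz.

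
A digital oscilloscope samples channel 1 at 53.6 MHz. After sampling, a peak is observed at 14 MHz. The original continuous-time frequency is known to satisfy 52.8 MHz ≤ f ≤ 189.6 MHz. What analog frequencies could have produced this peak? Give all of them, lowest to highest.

Frequencies that alias to 14 MHz are k·fs ± 14 MHz for integer k ≥ 0.
k=0: 14 MHz.
k=1: 39.6 MHz, 67.6 MHz.
k=2: 93.2 MHz, 121.2 MHz.
k=3: 146.8 MHz, 174.8 MHz.
k=4: 200.4 MHz, 228.4 MHz.
Within [52.8 MHz, 189.6 MHz]: 67.6 MHz, 93.2 MHz, 121.2 MHz, 146.8 MHz, 174.8 MHz.

67.6 MHz, 93.2 MHz, 121.2 MHz, 146.8 MHz, 174.8 MHz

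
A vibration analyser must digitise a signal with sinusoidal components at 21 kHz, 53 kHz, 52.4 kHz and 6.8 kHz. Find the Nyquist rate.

106 kHz

Highest-frequency component: 53 kHz.
Nyquist rate = 2 × 53 kHz = 106 kHz.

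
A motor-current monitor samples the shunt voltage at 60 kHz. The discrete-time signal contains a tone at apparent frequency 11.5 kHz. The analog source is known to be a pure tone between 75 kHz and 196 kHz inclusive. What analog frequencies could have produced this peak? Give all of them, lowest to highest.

108.5 kHz, 131.5 kHz, 168.5 kHz, 191.5 kHz

Frequencies that alias to 11.5 kHz are k·fs ± 11.5 kHz for integer k ≥ 0.
k=0: 11.5 kHz.
k=1: 48.5 kHz, 71.5 kHz.
k=2: 108.5 kHz, 131.5 kHz.
k=3: 168.5 kHz, 191.5 kHz.
k=4: 228.5 kHz, 251.5 kHz.
Within [75 kHz, 196 kHz]: 108.5 kHz, 131.5 kHz, 168.5 kHz, 191.5 kHz.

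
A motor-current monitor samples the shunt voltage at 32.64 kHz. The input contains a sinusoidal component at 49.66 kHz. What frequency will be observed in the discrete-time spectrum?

49.66 kHz mod fs = 17.02 kHz.
17.02 kHz > fs/2 = 16.32 kHz, folds to fs − 17.02 kHz = 15.62 kHz.

15.62 kHz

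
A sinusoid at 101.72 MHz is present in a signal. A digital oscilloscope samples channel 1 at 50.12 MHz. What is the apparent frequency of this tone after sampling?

1.48 MHz

101.72 MHz mod fs = 1.48 MHz.
1.48 MHz ≤ fs/2 = 25.06 MHz, appears at 1.48 MHz.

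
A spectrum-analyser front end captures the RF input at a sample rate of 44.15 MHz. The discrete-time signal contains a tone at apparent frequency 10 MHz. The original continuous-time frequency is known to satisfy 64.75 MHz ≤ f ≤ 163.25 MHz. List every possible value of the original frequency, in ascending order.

Frequencies that alias to 10 MHz are k·fs ± 10 MHz for integer k ≥ 0.
k=0: 10 MHz.
k=1: 34.15 MHz, 54.15 MHz.
k=2: 78.3 MHz, 98.3 MHz.
k=3: 122.45 MHz, 142.45 MHz.
k=4: 166.6 MHz, 186.6 MHz.
Within [64.75 MHz, 163.25 MHz]: 78.3 MHz, 98.3 MHz, 122.45 MHz, 142.45 MHz.

78.3 MHz, 98.3 MHz, 122.45 MHz, 142.45 MHz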